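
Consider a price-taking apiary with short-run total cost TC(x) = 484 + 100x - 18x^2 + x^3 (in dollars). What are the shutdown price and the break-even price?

Shutdown price = min AVC. AVC = 100 - 18x + x^2, with vertex at x = 9 and minimum $19.
ATC = 484/x + 100 - 18x + x^2. Setting dATC/dx = −484/x^2 − 18 + 2x = 0 gives x = 11 (since 2·11^3 − 18·11^2 = 484).
min ATC = 484/11 + 100 − 18·11 + 11^2 = $67. That is the break-even price.
For $19 ≤ P < $67 the firm produces at a loss; below $19 it shuts down.

Shutdown price = $19; break-even price = $67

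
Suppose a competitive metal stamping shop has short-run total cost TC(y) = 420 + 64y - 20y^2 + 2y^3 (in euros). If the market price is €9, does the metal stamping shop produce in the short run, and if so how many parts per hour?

From TC, MC = TC'(y) = 64 - 40y + 6y^2 and AVC = VC/y = 64 - 20y + 2y^2.
AVC is minimized where dAVC/dy = -20 + 4y = 0, at y = 5; min AVC = 64 - 20·5 + 2·5^2 = €14.
With P < min AVC (€9 < €14), every unit sold adds to the loss.
Best response: produce nothing and absorb the €420 fixed cost.

Shut down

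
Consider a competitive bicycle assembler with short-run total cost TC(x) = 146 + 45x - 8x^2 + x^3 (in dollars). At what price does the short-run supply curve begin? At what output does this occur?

$29 per unit, at x = 4

Short-run supply begins at min AVC. From VC = 45x - 8x^2 + x^3, AVC = 45 - 8x + x^2.
dAVC/dx = -8 + 2x = 0 gives x = 4. min AVC = 45 - 8·4 + 4^2 = 29.
So the shutdown price is $29.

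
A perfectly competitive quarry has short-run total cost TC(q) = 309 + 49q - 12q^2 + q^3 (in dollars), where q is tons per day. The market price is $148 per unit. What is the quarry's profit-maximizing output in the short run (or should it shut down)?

Strip out fixed cost: VC = 49q - 12q^2 + q^3. Then AVC = 49 - 12q + q^2 and MC = 49 - 24q + 3q^2.
AVC hits its minimum where MC = AVC, at q = 6, giving min AVC = 49 - 12·6 + 6^2 = $13.
Since P = $148 ≥ min AVC = $13, price covers variable cost and the firm should produce.
Set P = MC: 148 = 49 - 24q + 3q^2 → -99 - 24q + 3q^2 = 0. The roots are q = -3 and q = 11; the profit-maximizing output is on the rising part of MC, so q* = 11.
Check: AVC at q = 11 is $38 ≤ P, so revenue covers variable cost.
Profit = P·q − TC = 148·11 − 727 = $901.

Produce at q = 11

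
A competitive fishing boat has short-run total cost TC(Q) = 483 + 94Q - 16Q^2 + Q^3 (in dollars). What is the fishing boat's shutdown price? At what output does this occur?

$30 per unit, at Q = 8

The shutdown price is the minimum of AVC. VC = 94Q - 16Q^2 + Q^3, so AVC = 94 - 16Q + Q^2.
At the minimum of AVC, MC = AVC. MC = 94 - 32Q + 3Q^2; setting MC = AVC gives 2Q^2 - 16Q = 0, so Q = 8. min AVC = 30.
The firm shuts down for any P below $30.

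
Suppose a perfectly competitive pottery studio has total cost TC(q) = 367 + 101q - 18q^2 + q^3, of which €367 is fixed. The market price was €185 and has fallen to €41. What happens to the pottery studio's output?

MC = 101 - 36q + 3q^2; the shutdown threshold is min AVC = €20 (at q = 9).
With P = €185 above the shutdown price, P = MC gives q = 14.
At P = €41 ≥ min AVC, set P = MC: q = 10. The firm stays open but cuts output.

Output falls from 14 to 10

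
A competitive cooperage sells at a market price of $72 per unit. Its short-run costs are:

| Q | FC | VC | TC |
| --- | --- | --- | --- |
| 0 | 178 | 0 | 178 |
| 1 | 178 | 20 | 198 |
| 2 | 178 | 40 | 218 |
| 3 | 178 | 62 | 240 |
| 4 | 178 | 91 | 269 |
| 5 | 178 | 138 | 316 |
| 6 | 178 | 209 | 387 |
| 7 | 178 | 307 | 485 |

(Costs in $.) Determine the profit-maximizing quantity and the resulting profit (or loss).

Q = 6; profit = $45

Compute π = P·Q − TC at each output: Q=0: -178; Q=1: -126; Q=2: -74; Q=3: -24; Q=4: 19; Q=5: 44; Q=6: 45; Q=7: 19.
Profit is maximized at Q = 6. AVC there is 209/6 = $34.83 ≤ P, so producing beats shutting down (which would give -$178).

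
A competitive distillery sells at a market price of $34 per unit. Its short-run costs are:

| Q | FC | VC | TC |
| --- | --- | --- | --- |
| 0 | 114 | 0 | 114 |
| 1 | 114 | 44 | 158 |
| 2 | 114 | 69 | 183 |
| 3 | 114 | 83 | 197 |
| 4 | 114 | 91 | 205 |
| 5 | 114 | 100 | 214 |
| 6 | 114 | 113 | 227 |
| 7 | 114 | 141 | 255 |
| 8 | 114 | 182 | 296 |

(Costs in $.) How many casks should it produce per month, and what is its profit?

Compute π = P·Q − TC at each output: Q=0: -114; Q=1: -124; Q=2: -115; Q=3: -95; Q=4: -69; Q=5: -44; Q=6: -23; Q=7: -17; Q=8: -24.
Profit is maximized at Q = 7. AVC there is 141/7 = $20.14 ≤ P, so producing beats shutting down (which would give -$114).

Q = 7; profit = -$17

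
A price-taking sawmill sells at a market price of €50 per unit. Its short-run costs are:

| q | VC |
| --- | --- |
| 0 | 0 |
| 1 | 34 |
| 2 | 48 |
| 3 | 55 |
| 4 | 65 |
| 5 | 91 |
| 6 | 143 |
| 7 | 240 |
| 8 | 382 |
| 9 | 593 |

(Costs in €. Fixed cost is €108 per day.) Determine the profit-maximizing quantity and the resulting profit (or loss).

Compute π = P·q − TC at each output: q=0: -108; q=1: -92; q=2: -56; q=3: -13; q=4: 27; q=5: 51; q=6: 49; q=7: 2; q=8: -90; q=9: -251.
Profit is maximized at q = 5. AVC there is 91/5 = €18.20 ≤ P, so producing beats shutting down (which would give -€108).

q = 5; profit = €51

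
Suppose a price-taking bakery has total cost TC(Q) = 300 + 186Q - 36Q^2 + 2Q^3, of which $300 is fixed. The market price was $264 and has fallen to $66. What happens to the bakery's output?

Output falls from 13 to 10

MC = 186 - 72Q + 6Q^2; the shutdown threshold is min AVC = $24 (at Q = 9).
With P = $264 above the shutdown price, P = MC gives Q = 13.
At P = $66 ≥ min AVC, set P = MC: Q = 10. The firm stays open but cuts output.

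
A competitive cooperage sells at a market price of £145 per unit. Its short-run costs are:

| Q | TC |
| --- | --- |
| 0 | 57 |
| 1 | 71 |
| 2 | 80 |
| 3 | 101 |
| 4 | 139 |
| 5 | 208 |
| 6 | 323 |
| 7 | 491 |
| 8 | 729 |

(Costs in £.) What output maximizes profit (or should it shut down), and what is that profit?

Profit at each row (π = 145Q − TC): Q=0: -57; Q=1: 74; Q=2: 210; Q=3: 334; Q=4: 441; Q=5: 517; Q=6: 547; Q=7: 524; Q=8: 431.
Profit is maximized at Q = 6. AVC there is 266/6 = £44.33 ≤ P, so producing beats shutting down (which would give -£57).

Q = 6; profit = £547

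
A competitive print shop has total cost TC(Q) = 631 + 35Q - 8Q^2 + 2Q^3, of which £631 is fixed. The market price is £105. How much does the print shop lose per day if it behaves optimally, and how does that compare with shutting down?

AVC = 35 - 8Q + 2Q^2; min AVC = £27 at Q = 2. Since P = £105 ≥ min AVC, the firm produces.
MC = 35 - 16Q + 6Q^2. Setting P = MC and taking the root on the rising branch gives Q* = 5.
TR = 105·5 = 525. TC = 631 + 225 = 856. Profit = 525 − 856 = -£331.
That loss of £331 beats the £631 the firm would lose by shutting down; producing recovers £300 of fixed cost.

Profit = -£331 at Q = 5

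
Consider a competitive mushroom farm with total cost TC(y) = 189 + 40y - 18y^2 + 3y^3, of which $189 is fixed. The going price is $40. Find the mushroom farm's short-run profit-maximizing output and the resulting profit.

Profit = -$93 at y = 4

AVC = 40 - 18y + 3y^2; min AVC = $13 at y = 3. Since P = $40 ≥ min AVC, the firm produces.
With MC = 40 - 36y + 9y^2, P = MC on the upward-sloping part at y* = 4.
TR = 40·4 = 160. TC = 189 + 64 = 253. Profit = 160 − 253 = -$93.
That loss of $93 beats the $189 the firm would lose by shutting down; producing recovers $96 of fixed cost.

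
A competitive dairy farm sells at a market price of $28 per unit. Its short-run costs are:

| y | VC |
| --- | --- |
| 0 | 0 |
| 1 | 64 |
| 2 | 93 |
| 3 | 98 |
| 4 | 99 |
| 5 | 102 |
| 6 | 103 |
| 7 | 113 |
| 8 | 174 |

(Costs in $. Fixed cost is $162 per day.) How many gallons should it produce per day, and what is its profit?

Profit at each row (π = 28y − TC): y=0: -162; y=1: -198; y=2: -199; y=3: -176; y=4: -149; y=5: -124; y=6: -97; y=7: -79; y=8: -112.
Profit is maximized at y = 7. AVC there is 113/7 = $16.14 ≤ P, so producing beats shutting down (which would give -$162).

y = 7; profit = -$79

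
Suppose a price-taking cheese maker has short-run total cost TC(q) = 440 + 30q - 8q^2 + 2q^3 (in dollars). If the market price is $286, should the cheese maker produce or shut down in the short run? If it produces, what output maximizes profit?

Produce at q = 8

From TC, MC = TC'(q) = 30 - 16q + 6q^2 and AVC = VC/q = 30 - 8q + 2q^2.
AVC hits its minimum where MC = AVC, at q = 2, giving min AVC = 30 - 8·2 + 2·2^2 = $22.
P = $286 exceeds min AVC = $22, so the firm stays open.
Set P = MC: 286 = 30 - 16q + 6q^2 → -256 - 16q + 6q^2 = 0. The roots are q = -16/3 and q = 8; the profit-maximizing output is on the rising part of MC, so q* = 8.
Check: AVC at q = 8 is $94 ≤ P, so revenue covers variable cost.
Profit = P·q − TC = 286·8 − 1192 = $1096.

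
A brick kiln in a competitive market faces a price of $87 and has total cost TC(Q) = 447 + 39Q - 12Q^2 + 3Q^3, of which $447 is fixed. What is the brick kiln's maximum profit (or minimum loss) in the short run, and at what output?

Profit = -$255 at Q = 4

AVC = 39 - 12Q + 3Q^2; min AVC = $27 at Q = 2. Since P = $87 ≥ min AVC, the firm produces.
MC = 39 - 24Q + 9Q^2. Setting P = MC and taking the root on the rising branch gives Q* = 4.
TR = 87·4 = 348. TC = 447 + 156 = 603. Profit = 348 − 603 = -$255.
Shutting down would mean losing the fixed cost of $447, so operating at a loss of $255 is better by $192.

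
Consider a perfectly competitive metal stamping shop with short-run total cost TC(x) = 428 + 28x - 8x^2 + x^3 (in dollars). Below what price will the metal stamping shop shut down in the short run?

Short-run supply begins at min AVC. From VC = 28x - 8x^2 + x^3, AVC = 28 - 8x + x^2.
dAVC/dx = -8 + 2x = 0 gives x = 4. min AVC = 28 - 8·4 + 4^2 = 12.
For P < $12 the firm produces nothing.

$12 per unit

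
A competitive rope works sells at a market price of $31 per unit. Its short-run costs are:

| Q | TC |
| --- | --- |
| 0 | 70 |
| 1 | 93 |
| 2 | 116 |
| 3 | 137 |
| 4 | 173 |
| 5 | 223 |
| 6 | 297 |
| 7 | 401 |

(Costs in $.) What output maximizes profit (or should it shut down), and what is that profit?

Compute π = P·Q − TC at each output: Q=0: -70; Q=1: -62; Q=2: -54; Q=3: -44; Q=4: -49; Q=5: -68; Q=6: -111; Q=7: -184.
Profit is maximized at Q = 3. AVC there is 67/3 = $22.33 ≤ P, so producing beats shutting down (which would give -$70).

Q = 3; profit = -$44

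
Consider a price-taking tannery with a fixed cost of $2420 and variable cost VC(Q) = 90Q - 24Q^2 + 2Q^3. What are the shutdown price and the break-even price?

Shutdown price = $18; break-even price = $288

AVC = 90 - 24Q + 2Q^2; minimized at Q = 6, giving min AVC = $18. That is the shutdown price.
ATC = 2420/Q + 90 - 24Q + 2Q^2. Setting dATC/dQ = −2420/Q^2 − 24 + 4Q = 0 gives Q = 11 (since 4·11^3 − 24·11^2 = 2420).
min ATC = 2420/11 + 90 − 24·11 + 2·11^2 = $288. That is the break-even price.
For $18 ≤ P < $288 the firm produces at a loss; below $18 it shuts down.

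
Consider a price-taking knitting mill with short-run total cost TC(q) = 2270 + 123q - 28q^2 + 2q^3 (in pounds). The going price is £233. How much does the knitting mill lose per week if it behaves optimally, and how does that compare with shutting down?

Profit = -£334 at q = 11

AVC = 123 - 28q + 2q^2; min AVC = £25 at q = 7. Since P = £233 ≥ min AVC, the firm produces.
With MC = 123 - 56q + 6q^2, P = MC on the upward-sloping part at q* = 11.
TR = 233·11 = 2563. TC = 2270 + 627 = 2897. Profit = 2563 − 2897 = -£334.
That loss of £334 beats the £2270 the firm would lose by shutting down; producing recovers £1936 of fixed cost.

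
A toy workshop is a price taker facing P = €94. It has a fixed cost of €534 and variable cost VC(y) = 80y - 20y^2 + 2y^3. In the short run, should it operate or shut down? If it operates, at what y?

Produce at y = 7

Strip out fixed cost: VC = 80y - 20y^2 + 2y^3. Then AVC = 80 - 20y + 2y^2 and MC = 80 - 40y + 6y^2.
AVC hits its minimum where MC = AVC, at y = 5, giving min AVC = 80 - 20·5 + 2·5^2 = €30.
Because €94 ≥ €30, revenue can cover variable cost; the firm operates.
P = MC gives -14 - 40y + 6y^2 = 0, with roots -1/3 and 7. Take the larger (rising MC): y* = 7.
Check: AVC at y = 7 is €38 ≤ P, so revenue covers variable cost.
Profit = P·y − TC = 94·7 − 800 = -€142, a loss, but smaller than the €534 fixed cost the firm would lose by shutting down.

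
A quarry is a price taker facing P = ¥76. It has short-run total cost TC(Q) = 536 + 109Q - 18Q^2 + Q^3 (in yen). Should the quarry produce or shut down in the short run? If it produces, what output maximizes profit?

Strip out fixed cost: VC = 109Q - 18Q^2 + Q^3. Then AVC = 109 - 18Q + Q^2 and MC = 109 - 36Q + 3Q^2.
AVC is minimized where dAVC/dQ = -18 + 2Q = 0, at Q = 9; min AVC = 109 - 18·9 + 9^2 = ¥28.
P = ¥76 exceeds min AVC = ¥28, so the firm stays open.
P = MC gives 33 - 36Q + 3Q^2 = 0, with roots 1 and 11. Take the larger (rising MC): Q* = 11.
Check: AVC at Q = 11 is ¥32 ≤ P, so revenue covers variable cost.
Profit = P·Q − TC = 76·11 − 888 = -¥52, a loss, but smaller than the ¥536 fixed cost the firm would lose by shutting down.

Produce at Q = 11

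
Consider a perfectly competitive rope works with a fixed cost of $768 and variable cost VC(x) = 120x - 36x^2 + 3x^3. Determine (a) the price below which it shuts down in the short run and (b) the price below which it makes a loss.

AVC = 120 - 36x + 3x^2; minimized at x = 6, giving min AVC = $12. That is the shutdown price.
ATC = 768/x + 120 - 36x + 3x^2. Setting dATC/dx = −768/x^2 − 36 + 6x = 0 gives x = 8 (since 6·8^3 − 36·8^2 = 768).
min ATC = 768/8 + 120 − 36·8 + 3·8^2 = $120. That is the break-even price.
Between these two prices the firm operates at a loss; above $120 it earns a profit.

Shutdown price = $12; break-even price = $120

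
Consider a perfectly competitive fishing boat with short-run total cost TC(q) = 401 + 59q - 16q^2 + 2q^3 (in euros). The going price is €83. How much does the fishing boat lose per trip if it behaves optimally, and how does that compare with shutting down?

AVC = 59 - 16q + 2q^2 has its minimum €27 at q = 4; price €83 clears that bar, so the firm operates.
With MC = 59 - 32q + 6q^2, P = MC on the upward-sloping part at q* = 6.
TR = 83·6 = 498. TC = 401 + 210 = 611. Profit = 498 − 611 = -€113.
By producing, the firm covers all variable cost plus €288 of fixed cost; shutting down would lose the full €401.

Profit = -€113 at q = 6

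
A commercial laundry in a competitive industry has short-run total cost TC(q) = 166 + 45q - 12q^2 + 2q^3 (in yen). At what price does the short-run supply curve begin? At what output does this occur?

Short-run supply begins at min AVC. From VC = 45q - 12q^2 + 2q^3, AVC = 45 - 12q + 2q^2.
At the minimum of AVC, MC = AVC. MC = 45 - 24q + 6q^2; setting MC = AVC gives 4q^2 - 12q = 0, so q = 3. min AVC = 27.
The firm shuts down for any P below ¥27.

¥27 per unit, at q = 3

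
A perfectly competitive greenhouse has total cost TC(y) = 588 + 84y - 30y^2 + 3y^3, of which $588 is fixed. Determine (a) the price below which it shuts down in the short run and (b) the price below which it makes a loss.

Shutdown price = $9; break-even price = $105

Shutdown price = min AVC. AVC = 84 - 30y + 3y^2, with vertex at y = 5 and minimum $9.
ATC = 588/y + 84 - 30y + 3y^2. Setting dATC/dy = −588/y^2 − 30 + 6y = 0 gives y = 7 (since 6·7^3 − 30·7^2 = 588).
min ATC = 588/7 + 84 − 30·7 + 3·7^2 = $105. That is the break-even price.
For $9 ≤ P < $105 the firm produces at a loss; below $9 it shuts down.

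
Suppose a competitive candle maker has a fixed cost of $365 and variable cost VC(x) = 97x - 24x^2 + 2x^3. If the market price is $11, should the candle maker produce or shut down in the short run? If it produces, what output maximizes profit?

Shut down

From TC, MC = TC'(x) = 97 - 48x + 6x^2 and AVC = VC/x = 97 - 24x + 2x^2.
AVC is minimized where dAVC/dx = -24 + 4x = 0, at x = 6; min AVC = 97 - 24·6 + 2·6^2 = $25.
P = $11 lies below min AVC = $25; no output level covers variable cost.
The firm minimizes its loss by shutting down and losing only its fixed cost of $365.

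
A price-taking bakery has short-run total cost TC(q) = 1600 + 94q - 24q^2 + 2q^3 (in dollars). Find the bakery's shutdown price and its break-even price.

AVC = 94 - 24q + 2q^2; minimized at q = 6, giving min AVC = $22. That is the shutdown price.
ATC = 1600/q + 94 - 24q + 2q^2. Setting dATC/dq = −1600/q^2 − 24 + 4q = 0 gives q = 10 (since 4·10^3 − 24·10^2 = 1600).
min ATC = 1600/10 + 94 − 24·10 + 2·10^2 = $214. That is the break-even price.
For $22 ≤ P < $214 the firm produces at a loss; below $22 it shuts down.

Shutdown price = $22; break-even price = $214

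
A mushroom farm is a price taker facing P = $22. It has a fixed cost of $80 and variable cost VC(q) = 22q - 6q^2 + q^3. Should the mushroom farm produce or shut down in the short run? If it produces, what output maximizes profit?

Produce at q = 4

Variable cost is VC = 22q - 6q^2 + q^3, so AVC = VC/q = 22 - 6q + q^2 and MC = dTC/dq = 22 - 12q + 3q^2.
The AVC parabola has its vertex at q = 6/2 = 3, where AVC = 22 - 6·3 + 3^2 = $13.
Because $22 ≥ $13, revenue can cover variable cost; the firm operates.
Set P = MC: 22 = 22 - 12q + 3q^2 → -12q + 3q^2 = 0. The roots are q = 0 and q = 4; the profit-maximizing output is on the rising part of MC, so q* = 4.
Check: AVC at q = 4 is $14 ≤ P, so revenue covers variable cost.
Profit = P·q − TC = 22·4 − 136 = -$48, a loss, but smaller than the $80 fixed cost the firm would lose by shutting down.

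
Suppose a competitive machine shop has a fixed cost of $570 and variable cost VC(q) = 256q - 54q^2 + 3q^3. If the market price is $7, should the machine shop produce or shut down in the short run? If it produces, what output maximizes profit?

Shut down

Strip out fixed cost: VC = 256q - 54q^2 + 3q^3. Then AVC = 256 - 54q + 3q^2 and MC = 256 - 108q + 9q^2.
The AVC parabola has its vertex at q = 54/6 = 9, where AVC = 256 - 54·9 + 3·9^2 = $13.
Since P = $7 < min AVC = $13, price fails to cover variable cost at any output.
Best response: produce nothing and absorb the $570 fixed cost.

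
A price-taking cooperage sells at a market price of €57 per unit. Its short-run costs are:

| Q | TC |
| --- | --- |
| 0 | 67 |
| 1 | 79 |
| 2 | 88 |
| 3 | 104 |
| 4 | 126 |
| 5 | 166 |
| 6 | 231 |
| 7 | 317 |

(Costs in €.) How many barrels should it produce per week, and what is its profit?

Compute π = P·Q − TC at each output: Q=0: -67; Q=1: -22; Q=2: 26; Q=3: 67; Q=4: 102; Q=5: 119; Q=6: 111; Q=7: 82.
Profit is maximized at Q = 5. AVC there is 99/5 = €19.80 ≤ P, so producing beats shutting down (which would give -€67).

Q = 5; profit = €119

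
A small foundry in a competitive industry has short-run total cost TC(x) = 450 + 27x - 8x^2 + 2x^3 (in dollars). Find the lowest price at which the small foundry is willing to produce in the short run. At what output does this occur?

$19 per unit, at x = 2

Short-run supply begins at min AVC. From VC = 27x - 8x^2 + 2x^3, AVC = 27 - 8x + 2x^2.
At the minimum of AVC, MC = AVC. MC = 27 - 16x + 6x^2; setting MC = AVC gives 4x^2 - 8x = 0, so x = 2. min AVC = 19.
For P < $19 the firm produces nothing.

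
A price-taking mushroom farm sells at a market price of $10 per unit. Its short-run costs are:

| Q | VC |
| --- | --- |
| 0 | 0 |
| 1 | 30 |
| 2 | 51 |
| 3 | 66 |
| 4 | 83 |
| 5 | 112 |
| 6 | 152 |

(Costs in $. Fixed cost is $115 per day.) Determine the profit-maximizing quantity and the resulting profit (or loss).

Compute π = P·Q − TC at each output: Q=0: -115; Q=1: -135; Q=2: -146; Q=3: -151; Q=4: -158; Q=5: -177; Q=6: -207.
Profit is highest at Q = 0. Equivalently, the lowest AVC in the table is 83/4 ≈ $20.75 at Q = 4, and P = $10 falls below it — price never covers variable cost, so the firm shuts down and loses only its fixed cost.

Q = 0 (shut down); profit = -$115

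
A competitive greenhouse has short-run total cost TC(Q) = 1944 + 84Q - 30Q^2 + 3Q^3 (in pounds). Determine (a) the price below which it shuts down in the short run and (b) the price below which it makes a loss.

AVC = 84 - 30Q + 3Q^2; minimized at Q = 5, giving min AVC = £9. That is the shutdown price.
ATC = 1944/Q + 84 - 30Q + 3Q^2. Setting dATC/dQ = −1944/Q^2 − 30 + 6Q = 0 gives Q = 9 (since 6·9^3 − 30·9^2 = 1944).
min ATC = 1944/9 + 84 − 30·9 + 3·9^2 = £273. That is the break-even price.
For £9 ≤ P < £273 the firm produces at a loss; below £9 it shuts down.

Shutdown price = £9; break-even price = £273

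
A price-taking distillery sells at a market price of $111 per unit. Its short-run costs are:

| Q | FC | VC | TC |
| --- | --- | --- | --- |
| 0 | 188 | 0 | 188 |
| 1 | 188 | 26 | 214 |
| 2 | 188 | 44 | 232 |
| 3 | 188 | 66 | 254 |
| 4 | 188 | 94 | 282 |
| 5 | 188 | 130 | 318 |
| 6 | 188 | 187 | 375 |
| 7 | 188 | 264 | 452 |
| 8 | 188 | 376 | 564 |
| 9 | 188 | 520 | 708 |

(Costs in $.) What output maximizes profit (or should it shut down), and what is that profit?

Compute π = P·Q − TC at each output: Q=0: -188; Q=1: -103; Q=2: -10; Q=3: 79; Q=4: 162; Q=5: 237; Q=6: 291; Q=7: 325; Q=8: 324; Q=9: 291.
Profit is maximized at Q = 7. AVC there is 264/7 = $37.71 ≤ P, so producing beats shutting down (which would give -$188).

Q = 7; profit = $325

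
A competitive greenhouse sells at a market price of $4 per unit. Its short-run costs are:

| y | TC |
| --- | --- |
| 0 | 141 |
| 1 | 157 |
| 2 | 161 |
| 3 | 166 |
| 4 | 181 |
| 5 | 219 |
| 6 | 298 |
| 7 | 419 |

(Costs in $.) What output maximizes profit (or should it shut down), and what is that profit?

Compute π = P·y − TC at each output: y=0: -141; y=1: -153; y=2: -153; y=3: -154; y=4: -165; y=5: -199; y=6: -274; y=7: -391.
Profit is highest at y = 0. Equivalently, the lowest AVC in the table is 25/3 ≈ $8.33 at y = 3, and P = $4 falls below it — price never covers variable cost, so the firm shuts down and loses only its fixed cost.

y = 0 (shut down); profit = -$141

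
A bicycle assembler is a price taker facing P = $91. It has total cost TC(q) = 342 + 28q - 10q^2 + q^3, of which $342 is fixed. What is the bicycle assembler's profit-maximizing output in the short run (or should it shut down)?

Strip out fixed cost: VC = 28q - 10q^2 + q^3. Then AVC = 28 - 10q + q^2 and MC = 28 - 20q + 3q^2.
AVC is minimized where dAVC/dq = -10 + 2q = 0, at q = 5; min AVC = 28 - 10·5 + 5^2 = $3.
Since P = $91 ≥ min AVC = $3, price covers variable cost and the firm should produce.
Set P = MC: 91 = 28 - 20q + 3q^2 → -63 - 20q + 3q^2 = 0. The roots are q = -7/3 and q = 9; the profit-maximizing output is on the rising part of MC, so q* = 9.
Check: AVC at q = 9 is $19 ≤ P, so revenue covers variable cost.
Profit = P·q − TC = 91·9 − 513 = $306.

Produce at q = 9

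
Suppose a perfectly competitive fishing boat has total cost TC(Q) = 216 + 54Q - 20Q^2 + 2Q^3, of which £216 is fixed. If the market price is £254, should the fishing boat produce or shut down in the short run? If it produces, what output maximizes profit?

Produce at Q = 10

Variable cost is VC = 54Q - 20Q^2 + 2Q^3, so AVC = VC/Q = 54 - 20Q + 2Q^2 and MC = dTC/dQ = 54 - 40Q + 6Q^2.
The AVC parabola has its vertex at Q = 20/4 = 5, where AVC = 54 - 20·5 + 2·5^2 = £4.
Because £254 ≥ £4, revenue can cover variable cost; the firm operates.
P = MC gives -200 - 40Q + 6Q^2 = 0, with roots -10/3 and 10. Take the larger (rising MC): Q* = 10.
Check: AVC at Q = 10 is £54 ≤ P, so revenue covers variable cost.
Profit = P·Q − TC = 254·10 − 756 = £1784.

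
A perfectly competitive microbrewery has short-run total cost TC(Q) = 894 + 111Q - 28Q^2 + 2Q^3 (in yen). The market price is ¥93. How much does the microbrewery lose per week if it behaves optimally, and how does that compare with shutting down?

Profit = -¥246 at Q = 9

AVC = 111 - 28Q + 2Q^2 has its minimum ¥13 at Q = 7; price ¥93 clears that bar, so the firm operates.
With MC = 111 - 56Q + 6Q^2, P = MC on the upward-sloping part at Q* = 9.
TR = 93·9 = 837. TC = 894 + 189 = 1083. Profit = 837 − 1083 = -¥246.
Shutting down would mean losing the fixed cost of ¥894, so operating at a loss of ¥246 is better by ¥648.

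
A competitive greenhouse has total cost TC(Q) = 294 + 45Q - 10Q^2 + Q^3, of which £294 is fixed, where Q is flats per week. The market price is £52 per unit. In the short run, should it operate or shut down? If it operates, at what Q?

Produce at Q = 7

From TC, MC = TC'(Q) = 45 - 20Q + 3Q^2 and AVC = VC/Q = 45 - 10Q + Q^2.
AVC hits its minimum where MC = AVC, at Q = 5, giving min AVC = 45 - 10·5 + 5^2 = £20.
Since P = £52 ≥ min AVC = £20, price covers variable cost and the firm should produce.
Set P = MC: 52 = 45 - 20Q + 3Q^2 → -7 - 20Q + 3Q^2 = 0. The roots are Q = -1/3 and Q = 7; the profit-maximizing output is on the rising part of MC, so Q* = 7.
Check: AVC at Q = 7 is £24 ≤ P, so revenue covers variable cost.
Profit = P·Q − TC = 52·7 − 462 = -£98, a loss, but smaller than the £294 fixed cost the firm would lose by shutting down.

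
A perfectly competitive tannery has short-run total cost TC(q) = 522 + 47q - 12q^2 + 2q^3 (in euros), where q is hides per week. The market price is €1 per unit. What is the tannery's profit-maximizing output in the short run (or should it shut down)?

Shut down

Variable cost is VC = 47q - 12q^2 + 2q^3, so AVC = VC/q = 47 - 12q + 2q^2 and MC = dTC/dq = 47 - 24q + 6q^2.
AVC is minimized where dAVC/dq = -12 + 4q = 0, at q = 3; min AVC = 47 - 12·3 + 2·3^2 = €29.
With P < min AVC (€1 < €29), every unit sold adds to the loss.
Best response: produce nothing and absorb the €522 fixed cost.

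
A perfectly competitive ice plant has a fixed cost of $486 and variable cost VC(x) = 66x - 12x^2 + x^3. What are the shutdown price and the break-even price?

Shutdown price = $30; break-even price = $93

Shutdown price = min AVC. AVC = 66 - 12x + x^2, with vertex at x = 6 and minimum $30.
ATC = 486/x + 66 - 12x + x^2. Setting dATC/dx = −486/x^2 − 12 + 2x = 0 gives x = 9 (since 2·9^3 − 12·9^2 = 486).
min ATC = 486/9 + 66 − 12·9 + 9^2 = $93. That is the break-even price.
Between these two prices the firm operates at a loss; above $93 it earns a profit.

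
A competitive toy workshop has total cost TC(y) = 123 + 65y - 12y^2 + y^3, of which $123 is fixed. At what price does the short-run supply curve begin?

$29 per unit

Short-run supply begins at min AVC. From VC = 65y - 12y^2 + y^3, AVC = 65 - 12y + y^2.
At the minimum of AVC, MC = AVC. MC = 65 - 24y + 3y^2; setting MC = AVC gives 2y^2 - 12y = 0, so y = 6. min AVC = 29.
The firm shuts down for any P below $29.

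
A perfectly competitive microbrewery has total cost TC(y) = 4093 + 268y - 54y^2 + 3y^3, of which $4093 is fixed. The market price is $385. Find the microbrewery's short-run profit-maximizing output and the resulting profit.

AVC = 268 - 54y + 3y^2 has its minimum $25 at y = 9; price $385 clears that bar, so the firm operates.
With MC = 268 - 108y + 9y^2, P = MC on the upward-sloping part at y* = 13.
TR = 385·13 = 5005. TC = 4093 + 949 = 5042. Profit = 5005 − 5042 = -$37.
Shutting down would mean losing the fixed cost of $4093, so operating at a loss of $37 is better by $4056.

Profit = -$37 at y = 13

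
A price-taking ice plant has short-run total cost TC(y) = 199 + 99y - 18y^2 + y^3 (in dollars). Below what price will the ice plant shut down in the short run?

$18 per unit

Short-run supply begins at min AVC. From VC = 99y - 18y^2 + y^3, AVC = 99 - 18y + y^2.
At the minimum of AVC, MC = AVC. MC = 99 - 36y + 3y^2; setting MC = AVC gives 2y^2 - 18y = 0, so y = 9. min AVC = 18.
So the shutdown price is $18.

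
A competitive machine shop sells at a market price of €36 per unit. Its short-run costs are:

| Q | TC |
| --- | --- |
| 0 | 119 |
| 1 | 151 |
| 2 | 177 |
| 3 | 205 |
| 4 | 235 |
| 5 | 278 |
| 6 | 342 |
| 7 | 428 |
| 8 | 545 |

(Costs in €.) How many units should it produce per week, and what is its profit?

Q = 4; profit = -€91

Compute π = P·Q − TC at each output: Q=0: -119; Q=1: -115; Q=2: -105; Q=3: -97; Q=4: -91; Q=5: -98; Q=6: -126; Q=7: -176; Q=8: -257.
Profit is maximized at Q = 4. AVC there is 116/4 = €29 ≤ P, so producing beats shutting down (which would give -€119).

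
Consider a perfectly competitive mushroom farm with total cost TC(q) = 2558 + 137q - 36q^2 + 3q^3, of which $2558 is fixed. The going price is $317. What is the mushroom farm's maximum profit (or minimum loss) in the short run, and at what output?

AVC = 137 - 36q + 3q^2 has its minimum $29 at q = 6; price $317 clears that bar, so the firm operates.
MC = 137 - 72q + 9q^2. Setting P = MC and taking the root on the rising branch gives q* = 10.
TR = 317·10 = 3170. TC = 2558 + 770 = 3328. Profit = 3170 − 3328 = -$158.
That loss of $158 beats the $2558 the firm would lose by shutting down; producing recovers $2400 of fixed cost.

Profit = -$158 at q = 10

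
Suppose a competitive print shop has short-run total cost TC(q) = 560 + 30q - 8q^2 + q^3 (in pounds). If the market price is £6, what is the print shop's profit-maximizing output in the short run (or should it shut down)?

Strip out fixed cost: VC = 30q - 8q^2 + q^3. Then AVC = 30 - 8q + q^2 and MC = 30 - 16q + 3q^2.
AVC hits its minimum where MC = AVC, at q = 4, giving min AVC = 30 - 8·4 + 4^2 = £14.
Since P = £6 < min AVC = £14, price fails to cover variable cost at any output.
The firm minimizes its loss by shutting down and losing only its fixed cost of £560.

Shut down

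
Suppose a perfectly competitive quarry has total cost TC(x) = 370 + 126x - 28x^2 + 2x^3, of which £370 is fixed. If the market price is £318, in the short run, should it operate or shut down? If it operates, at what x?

From TC, MC = TC'(x) = 126 - 56x + 6x^2 and AVC = VC/x = 126 - 28x + 2x^2.
AVC is minimized where dAVC/dx = -28 + 4x = 0, at x = 7; min AVC = 126 - 28·7 + 2·7^2 = £28.
Because £318 ≥ £28, revenue can cover variable cost; the firm operates.
Set P = MC: 318 = 126 - 56x + 6x^2 → -192 - 56x + 6x^2 = 0. The roots are x = -8/3 and x = 12; the profit-maximizing output is on the rising part of MC, so x* = 12.
Check: AVC at x = 12 is £78 ≤ P, so revenue covers variable cost.
Profit = P·x − TC = 318·12 − 1306 = £2510.

Produce at x = 12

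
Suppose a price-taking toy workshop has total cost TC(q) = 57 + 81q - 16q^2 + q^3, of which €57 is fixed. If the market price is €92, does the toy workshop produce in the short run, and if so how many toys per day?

Strip out fixed cost: VC = 81q - 16q^2 + q^3. Then AVC = 81 - 16q + q^2 and MC = 81 - 32q + 3q^2.
AVC is minimized where dAVC/dq = -16 + 2q = 0, at q = 8; min AVC = 81 - 16·8 + 8^2 = €17.
Since P = €92 ≥ min AVC = €17, price covers variable cost and the firm should produce.
Solving P = MC: -11 - 32q + 3q^2 = 0 ⇒ q = -1/3 or 11. On the upward-sloping branch, q* = 11.
Check: AVC at q = 11 is €26 ≤ P, so revenue covers variable cost.
Profit = P·q − TC = 92·11 − 343 = €669.

Produce at q = 11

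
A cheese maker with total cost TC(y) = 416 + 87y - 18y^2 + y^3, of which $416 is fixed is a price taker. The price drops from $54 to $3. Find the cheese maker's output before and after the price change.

AVC = 87 - 18y + y^2, minimized at y = 9 where min AVC = $6. MC = 87 - 36y + 3y^2.
With P = $54 above the shutdown price, P = MC gives y = 11.
At P = $3 < min AVC = $6, price no longer covers variable cost at any output, so the firm shuts down: y = 0.

Output falls from 11 to 0 (the firm shuts down)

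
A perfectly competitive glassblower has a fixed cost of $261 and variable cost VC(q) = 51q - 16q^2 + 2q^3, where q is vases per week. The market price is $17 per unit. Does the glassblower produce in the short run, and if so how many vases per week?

Shut down

From TC, MC = TC'(q) = 51 - 32q + 6q^2 and AVC = VC/q = 51 - 16q + 2q^2.
The AVC parabola has its vertex at q = 16/4 = 4, where AVC = 51 - 16·4 + 2·4^2 = $19.
Since P = $17 < min AVC = $19, price fails to cover variable cost at any output.
The firm minimizes its loss by shutting down and losing only its fixed cost of $261.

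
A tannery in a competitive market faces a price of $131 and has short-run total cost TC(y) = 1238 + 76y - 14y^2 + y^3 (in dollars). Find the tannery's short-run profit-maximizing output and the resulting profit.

AVC = 76 - 14y + y^2 has its minimum $27 at y = 7; price $131 clears that bar, so the firm operates.
With MC = 76 - 28y + 3y^2, P = MC on the upward-sloping part at y* = 11.
TR = 131·11 = 1441. TC = 1238 + 473 = 1711. Profit = 1441 − 1711 = -$270.
Shutting down would mean losing the fixed cost of $1238, so operating at a loss of $270 is better by $968.

Profit = -$270 at y = 11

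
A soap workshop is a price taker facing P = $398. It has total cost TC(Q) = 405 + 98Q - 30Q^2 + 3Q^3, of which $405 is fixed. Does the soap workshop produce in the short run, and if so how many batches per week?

Produce at Q = 10

From TC, MC = TC'(Q) = 98 - 60Q + 9Q^2 and AVC = VC/Q = 98 - 30Q + 3Q^2.
AVC hits its minimum where MC = AVC, at Q = 5, giving min AVC = 98 - 30·5 + 3·5^2 = $23.
Because $398 ≥ $23, revenue can cover variable cost; the firm operates.
Solving P = MC: -300 - 60Q + 9Q^2 = 0 ⇒ Q = -10/3 or 10. On the upward-sloping branch, Q* = 10.
Check: AVC at Q = 10 is $98 ≤ P, so revenue covers variable cost.
Profit = P·Q − TC = 398·10 − 1385 = $2595.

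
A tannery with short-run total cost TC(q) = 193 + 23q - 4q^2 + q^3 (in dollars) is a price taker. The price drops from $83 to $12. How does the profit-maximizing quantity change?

Output falls from 6 to 0 (the firm shuts down)

MC = 23 - 8q + 3q^2; the shutdown threshold is min AVC = $19 (at q = 2).
With P = $83 above the shutdown price, P = MC gives q = 6.
At P = $12 < min AVC = $19, price no longer covers variable cost at any output, so the firm shuts down: q = 0.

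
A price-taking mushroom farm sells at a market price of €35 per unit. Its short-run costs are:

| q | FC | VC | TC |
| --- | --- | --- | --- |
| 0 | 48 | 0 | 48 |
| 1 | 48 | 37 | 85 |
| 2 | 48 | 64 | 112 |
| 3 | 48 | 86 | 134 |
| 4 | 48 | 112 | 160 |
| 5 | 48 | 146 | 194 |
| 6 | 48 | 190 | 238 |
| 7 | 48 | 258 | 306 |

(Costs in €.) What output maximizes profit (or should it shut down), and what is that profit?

q = 5; profit = -€19

Profit at each row (π = 35q − TC): q=0: -48; q=1: -50; q=2: -42; q=3: -29; q=4: -20; q=5: -19; q=6: -28; q=7: -61.
Profit is maximized at q = 5. AVC there is 146/5 = €29.20 ≤ P, so producing beats shutting down (which would give -€48).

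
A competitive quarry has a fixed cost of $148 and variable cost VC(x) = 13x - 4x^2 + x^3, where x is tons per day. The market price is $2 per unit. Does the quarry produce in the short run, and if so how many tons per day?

Strip out fixed cost: VC = 13x - 4x^2 + x^3. Then AVC = 13 - 4x + x^2 and MC = 13 - 8x + 3x^2.
AVC is minimized where dAVC/dx = -4 + 2x = 0, at x = 2; min AVC = 13 - 4·2 + 2^2 = $9.
P = $2 lies below min AVC = $9; no output level covers variable cost.
The firm minimizes its loss by shutting down and losing only its fixed cost of $148.

Shut down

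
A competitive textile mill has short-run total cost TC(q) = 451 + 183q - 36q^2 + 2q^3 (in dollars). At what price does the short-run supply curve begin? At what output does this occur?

$21 per unit, at q = 9

The firm shuts down when price falls below the minimum of average variable cost. AVC = VC/q = 183 - 36q + 2q^2.
At the minimum of AVC, MC = AVC. MC = 183 - 72q + 6q^2; setting MC = AVC gives 4q^2 - 36q = 0, so q = 9. min AVC = 21.
So the shutdown price is $21.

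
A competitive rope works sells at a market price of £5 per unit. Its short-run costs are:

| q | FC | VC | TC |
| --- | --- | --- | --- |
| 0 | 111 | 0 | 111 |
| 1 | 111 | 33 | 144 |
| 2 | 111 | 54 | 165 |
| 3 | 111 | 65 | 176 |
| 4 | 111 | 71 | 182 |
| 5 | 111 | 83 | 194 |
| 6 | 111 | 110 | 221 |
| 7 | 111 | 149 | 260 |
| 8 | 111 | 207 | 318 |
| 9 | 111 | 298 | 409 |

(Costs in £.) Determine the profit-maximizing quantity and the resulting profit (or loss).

q = 0 (shut down); profit = -£111

Compute π = P·q − TC at each output: q=0: -111; q=1: -139; q=2: -155; q=3: -161; q=4: -162; q=5: -169; q=6: -191; q=7: -225; q=8: -278; q=9: -364.
Profit is highest at q = 0. Equivalently, the lowest AVC in the table is 83/5 ≈ £16.60 at q = 5, and P = £5 falls below it — price never covers variable cost, so the firm shuts down and loses only its fixed cost.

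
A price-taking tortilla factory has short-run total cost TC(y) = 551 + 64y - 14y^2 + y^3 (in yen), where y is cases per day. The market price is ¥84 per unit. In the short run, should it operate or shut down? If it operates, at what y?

Produce at y = 10

Strip out fixed cost: VC = 64y - 14y^2 + y^3. Then AVC = 64 - 14y + y^2 and MC = 64 - 28y + 3y^2.
The AVC parabola has its vertex at y = 14/2 = 7, where AVC = 64 - 14·7 + 7^2 = ¥15.
Since P = ¥84 ≥ min AVC = ¥15, price covers variable cost and the firm should produce.
Set P = MC: 84 = 64 - 28y + 3y^2 → -20 - 28y + 3y^2 = 0. The roots are y = -2/3 and y = 10; the profit-maximizing output is on the rising part of MC, so y* = 10.
Check: AVC at y = 10 is ¥24 ≤ P, so revenue covers variable cost.
Profit = P·y − TC = 84·10 − 791 = ¥49.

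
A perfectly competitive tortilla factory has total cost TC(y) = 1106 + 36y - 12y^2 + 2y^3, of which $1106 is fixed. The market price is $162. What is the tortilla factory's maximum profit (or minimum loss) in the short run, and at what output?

Profit = -$322 at y = 7

AVC = 36 - 12y + 2y^2 has its minimum $18 at y = 3; price $162 clears that bar, so the firm operates.
With MC = 36 - 24y + 6y^2, P = MC on the upward-sloping part at y* = 7.
TR = 162·7 = 1134. TC = 1106 + 350 = 1456. Profit = 1134 − 1456 = -$322.
By producing, the firm covers all variable cost plus $784 of fixed cost; shutting down would lose the full $1106.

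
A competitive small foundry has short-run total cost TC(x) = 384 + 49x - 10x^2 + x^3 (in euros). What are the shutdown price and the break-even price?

Shutdown price = €24; break-even price = €81

AVC = 49 - 10x + x^2; minimized at x = 5, giving min AVC = €24. That is the shutdown price.
ATC = 384/x + 49 - 10x + x^2. Setting dATC/dx = −384/x^2 − 10 + 2x = 0 gives x = 8 (since 2·8^3 − 10·8^2 = 384).
min ATC = 384/8 + 49 − 10·8 + 8^2 = €81. That is the break-even price.
For €24 ≤ P < €81 the firm produces at a loss; below €24 it shuts down.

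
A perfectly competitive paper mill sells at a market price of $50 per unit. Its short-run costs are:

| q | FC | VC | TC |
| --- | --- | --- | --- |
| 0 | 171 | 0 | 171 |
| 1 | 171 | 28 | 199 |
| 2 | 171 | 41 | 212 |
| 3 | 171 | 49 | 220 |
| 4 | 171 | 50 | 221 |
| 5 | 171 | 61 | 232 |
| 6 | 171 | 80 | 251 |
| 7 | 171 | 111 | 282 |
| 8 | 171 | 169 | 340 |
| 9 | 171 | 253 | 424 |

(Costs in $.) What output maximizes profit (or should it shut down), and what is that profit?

q = 7; profit = $68

Tabulate TR − TC: q=0: -171; q=1: -149; q=2: -112; q=3: -70; q=4: -21; q=5: 18; q=6: 49; q=7: 68; q=8: 60; q=9: 26.
Profit is maximized at q = 7. AVC there is 111/7 = $15.86 ≤ P, so producing beats shutting down (which would give -$171).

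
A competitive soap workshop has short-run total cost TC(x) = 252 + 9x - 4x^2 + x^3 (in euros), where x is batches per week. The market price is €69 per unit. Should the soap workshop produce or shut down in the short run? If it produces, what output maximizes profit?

Produce at x = 6

Strip out fixed cost: VC = 9x - 4x^2 + x^3. Then AVC = 9 - 4x + x^2 and MC = 9 - 8x + 3x^2.
The AVC parabola has its vertex at x = 4/2 = 2, where AVC = 9 - 4·2 + 2^2 = €5.
P = €69 exceeds min AVC = €5, so the firm stays open.
P = MC gives -60 - 8x + 3x^2 = 0, with roots -10/3 and 6. Take the larger (rising MC): x* = 6.
Check: AVC at x = 6 is €21 ≤ P, so revenue covers variable cost.
Profit = P·x − TC = 69·6 − 378 = €36.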